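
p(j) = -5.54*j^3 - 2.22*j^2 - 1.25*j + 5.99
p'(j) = -16.62*j^2 - 4.44*j - 1.25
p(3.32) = -225.36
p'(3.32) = -199.18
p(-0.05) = 6.05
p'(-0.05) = -1.07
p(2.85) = -143.85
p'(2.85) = -148.90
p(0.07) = 5.89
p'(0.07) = -1.64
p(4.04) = -400.60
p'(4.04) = -290.45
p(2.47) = -94.12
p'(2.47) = -113.61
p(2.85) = -143.85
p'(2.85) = -148.90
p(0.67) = 2.49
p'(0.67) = -11.69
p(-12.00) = 9274.43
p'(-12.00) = -2341.25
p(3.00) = -167.32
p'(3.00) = -164.15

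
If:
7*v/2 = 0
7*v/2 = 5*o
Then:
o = 0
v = 0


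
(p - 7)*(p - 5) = p^2 - 12*p + 35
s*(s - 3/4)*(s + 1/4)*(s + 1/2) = s^4 - 7*s^2/16 - 3*s/32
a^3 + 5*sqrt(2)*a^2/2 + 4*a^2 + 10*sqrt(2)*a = a*(a + 4)*(a + 5*sqrt(2)/2)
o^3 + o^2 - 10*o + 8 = (o - 2)*(o - 1)*(o + 4)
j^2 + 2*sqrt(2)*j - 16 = (j - 2*sqrt(2))*(j + 4*sqrt(2))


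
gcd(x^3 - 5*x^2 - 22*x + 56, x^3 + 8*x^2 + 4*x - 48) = x^2 + 2*x - 8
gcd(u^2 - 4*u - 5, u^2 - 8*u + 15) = u - 5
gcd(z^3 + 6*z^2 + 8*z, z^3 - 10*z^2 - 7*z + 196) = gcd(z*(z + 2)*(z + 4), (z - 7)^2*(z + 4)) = z + 4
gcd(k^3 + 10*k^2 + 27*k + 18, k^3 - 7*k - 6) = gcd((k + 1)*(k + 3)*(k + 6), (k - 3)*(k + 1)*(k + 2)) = k + 1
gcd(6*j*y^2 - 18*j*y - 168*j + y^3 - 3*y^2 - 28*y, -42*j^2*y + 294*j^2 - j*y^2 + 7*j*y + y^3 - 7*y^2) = 6*j*y - 42*j + y^2 - 7*y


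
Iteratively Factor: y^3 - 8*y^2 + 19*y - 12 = (y - 4)*(y^2 - 4*y + 3) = (y - 4)*(y - 1)*(y - 3)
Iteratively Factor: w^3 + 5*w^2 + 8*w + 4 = (w + 2)*(w^2 + 3*w + 2) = (w + 1)*(w + 2)*(w + 2)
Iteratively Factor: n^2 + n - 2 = (n + 2)*(n - 1)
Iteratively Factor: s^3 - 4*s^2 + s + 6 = (s - 2)*(s^2 - 2*s - 3) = (s - 2)*(s + 1)*(s - 3)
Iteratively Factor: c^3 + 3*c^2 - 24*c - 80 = (c + 4)*(c^2 - c - 20) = (c - 5)*(c + 4)*(c + 4)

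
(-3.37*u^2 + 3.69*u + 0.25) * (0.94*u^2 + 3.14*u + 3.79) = -3.1678*u^4 - 7.1132*u^3 - 0.950700000000001*u^2 + 14.7701*u + 0.9475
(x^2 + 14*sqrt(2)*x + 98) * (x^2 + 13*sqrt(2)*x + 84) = x^4 + 27*sqrt(2)*x^3 + 546*x^2 + 2450*sqrt(2)*x + 8232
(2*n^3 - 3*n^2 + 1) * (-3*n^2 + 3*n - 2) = -6*n^5 + 15*n^4 - 13*n^3 + 3*n^2 + 3*n - 2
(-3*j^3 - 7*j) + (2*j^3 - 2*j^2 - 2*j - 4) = -j^3 - 2*j^2 - 9*j - 4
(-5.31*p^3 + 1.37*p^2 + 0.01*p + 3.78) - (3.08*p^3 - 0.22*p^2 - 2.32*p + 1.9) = -8.39*p^3 + 1.59*p^2 + 2.33*p + 1.88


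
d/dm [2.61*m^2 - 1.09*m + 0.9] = 5.22*m - 1.09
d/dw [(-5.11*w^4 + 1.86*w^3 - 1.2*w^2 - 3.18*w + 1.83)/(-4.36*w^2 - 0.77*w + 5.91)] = (44.5592*w^5 + 3.6945*w^4 - 123.6648*w^3 + 20.037*w^2 + 1.7736*w - 17.3847)/(19.0096*w^4 + 6.7144*w^3 - 50.9423*w^2 - 9.1014*w + 34.9281)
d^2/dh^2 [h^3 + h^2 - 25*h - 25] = 6*h + 2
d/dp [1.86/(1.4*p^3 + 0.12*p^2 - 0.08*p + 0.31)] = (-7.812*p^2 - 0.4464*p + 0.1488)/(1.4*p^3 + 0.12*p^2 - 0.08*p + 0.31)^2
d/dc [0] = 0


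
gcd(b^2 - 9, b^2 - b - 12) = b + 3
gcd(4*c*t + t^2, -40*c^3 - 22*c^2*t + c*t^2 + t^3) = 4*c + t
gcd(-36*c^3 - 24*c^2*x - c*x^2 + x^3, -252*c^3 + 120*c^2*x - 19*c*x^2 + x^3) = -6*c + x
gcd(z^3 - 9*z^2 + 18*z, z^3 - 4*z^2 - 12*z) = z^2 - 6*z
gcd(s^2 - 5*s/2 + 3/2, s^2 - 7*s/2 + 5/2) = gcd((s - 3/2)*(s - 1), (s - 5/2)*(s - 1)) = s - 1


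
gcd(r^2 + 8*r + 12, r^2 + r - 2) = r + 2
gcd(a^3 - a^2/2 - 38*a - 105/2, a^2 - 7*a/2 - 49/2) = a - 7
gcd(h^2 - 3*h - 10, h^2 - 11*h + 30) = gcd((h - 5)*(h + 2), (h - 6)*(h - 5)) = h - 5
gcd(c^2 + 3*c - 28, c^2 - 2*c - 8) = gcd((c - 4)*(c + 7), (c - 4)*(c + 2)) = c - 4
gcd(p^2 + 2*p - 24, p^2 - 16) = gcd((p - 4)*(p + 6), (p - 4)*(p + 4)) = p - 4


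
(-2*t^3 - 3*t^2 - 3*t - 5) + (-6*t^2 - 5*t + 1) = -2*t^3 - 9*t^2 - 8*t - 4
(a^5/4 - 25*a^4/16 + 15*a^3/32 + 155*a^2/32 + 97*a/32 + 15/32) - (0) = a^5/4 - 25*a^4/16 + 15*a^3/32 + 155*a^2/32 + 97*a/32 + 15/32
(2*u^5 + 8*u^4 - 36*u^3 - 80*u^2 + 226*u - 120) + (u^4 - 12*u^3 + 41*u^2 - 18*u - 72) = 2*u^5 + 9*u^4 - 48*u^3 - 39*u^2 + 208*u - 192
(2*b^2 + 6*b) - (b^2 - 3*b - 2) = b^2 + 9*b + 2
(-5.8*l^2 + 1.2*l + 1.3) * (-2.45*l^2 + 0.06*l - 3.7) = 14.21*l^4 - 3.288*l^3 + 18.347*l^2 - 4.362*l - 4.81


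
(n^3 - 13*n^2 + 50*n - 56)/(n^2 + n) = (n^3 - 13*n^2 + 50*n - 56)/(n*(n + 1))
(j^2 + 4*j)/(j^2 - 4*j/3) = 3*(j + 4)/(3*j - 4)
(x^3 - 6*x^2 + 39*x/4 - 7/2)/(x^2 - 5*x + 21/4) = (2*x^2 - 5*x + 2)/(2*x - 3)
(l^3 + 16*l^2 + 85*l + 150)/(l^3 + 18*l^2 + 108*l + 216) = (l^2 + 10*l + 25)/(l^2 + 12*l + 36)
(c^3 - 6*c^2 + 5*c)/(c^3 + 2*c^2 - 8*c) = (c^2 - 6*c + 5)/(c^2 + 2*c - 8)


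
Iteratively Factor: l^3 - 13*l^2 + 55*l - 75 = (l - 3)*(l^2 - 10*l + 25) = (l - 5)*(l - 3)*(l - 5)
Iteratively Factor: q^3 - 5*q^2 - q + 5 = (q + 1)*(q^2 - 6*q + 5) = (q - 1)*(q + 1)*(q - 5)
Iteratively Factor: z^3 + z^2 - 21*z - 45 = (z + 3)*(z^2 - 2*z - 15) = (z + 3)^2*(z - 5)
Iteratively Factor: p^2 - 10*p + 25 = (p - 5)*(p - 5)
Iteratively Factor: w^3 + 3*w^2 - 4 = (w - 1)*(w^2 + 4*w + 4) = (w - 1)*(w + 2)*(w + 2)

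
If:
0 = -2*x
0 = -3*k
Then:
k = 0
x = 0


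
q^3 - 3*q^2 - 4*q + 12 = (q - 3)*(q - 2)*(q + 2)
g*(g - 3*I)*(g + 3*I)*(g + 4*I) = g^4 + 4*I*g^3 + 9*g^2 + 36*I*g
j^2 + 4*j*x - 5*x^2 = (j - x)*(j + 5*x)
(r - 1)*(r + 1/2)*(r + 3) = r^3 + 5*r^2/2 - 2*r - 3/2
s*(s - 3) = s^2 - 3*s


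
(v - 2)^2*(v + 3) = v^3 - v^2 - 8*v + 12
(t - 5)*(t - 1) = t^2 - 6*t + 5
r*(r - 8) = r^2 - 8*r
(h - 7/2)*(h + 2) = h^2 - 3*h/2 - 7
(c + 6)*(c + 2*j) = c^2 + 2*c*j + 6*c + 12*j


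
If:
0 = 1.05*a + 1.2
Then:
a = -1.14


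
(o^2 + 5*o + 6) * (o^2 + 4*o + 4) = o^4 + 9*o^3 + 30*o^2 + 44*o + 24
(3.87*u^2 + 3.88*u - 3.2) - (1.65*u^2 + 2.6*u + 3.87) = 2.22*u^2 + 1.28*u - 7.07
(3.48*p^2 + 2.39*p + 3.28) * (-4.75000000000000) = -16.53*p^2 - 11.3525*p - 15.58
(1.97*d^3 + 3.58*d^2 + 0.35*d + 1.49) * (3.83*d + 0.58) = 7.5451*d^4 + 14.854*d^3 + 3.4169*d^2 + 5.9097*d + 0.8642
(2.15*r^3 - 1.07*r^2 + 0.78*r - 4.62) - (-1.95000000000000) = 2.15*r^3 - 1.07*r^2 + 0.78*r - 2.67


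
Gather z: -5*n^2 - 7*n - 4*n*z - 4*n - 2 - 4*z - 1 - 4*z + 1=-5*n^2 - 11*n + z*(-4*n - 8) - 2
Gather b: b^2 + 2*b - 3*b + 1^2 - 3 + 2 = b^2 - b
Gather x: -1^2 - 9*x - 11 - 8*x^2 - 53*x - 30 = -8*x^2 - 62*x - 42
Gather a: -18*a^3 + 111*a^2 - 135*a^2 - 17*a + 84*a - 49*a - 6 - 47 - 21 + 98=-18*a^3 - 24*a^2 + 18*a + 24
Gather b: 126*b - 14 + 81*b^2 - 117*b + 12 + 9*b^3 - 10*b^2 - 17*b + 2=9*b^3 + 71*b^2 - 8*b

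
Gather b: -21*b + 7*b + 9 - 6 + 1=4 - 14*b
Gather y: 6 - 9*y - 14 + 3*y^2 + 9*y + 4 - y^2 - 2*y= 2*y^2 - 2*y - 4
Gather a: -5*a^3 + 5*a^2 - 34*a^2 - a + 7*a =-5*a^3 - 29*a^2 + 6*a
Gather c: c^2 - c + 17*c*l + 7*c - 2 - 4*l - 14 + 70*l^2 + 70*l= c^2 + c*(17*l + 6) + 70*l^2 + 66*l - 16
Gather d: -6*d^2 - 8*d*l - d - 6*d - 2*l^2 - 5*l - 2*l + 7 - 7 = -6*d^2 + d*(-8*l - 7) - 2*l^2 - 7*l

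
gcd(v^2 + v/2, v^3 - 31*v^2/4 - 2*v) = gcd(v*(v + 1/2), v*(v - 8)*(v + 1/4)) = v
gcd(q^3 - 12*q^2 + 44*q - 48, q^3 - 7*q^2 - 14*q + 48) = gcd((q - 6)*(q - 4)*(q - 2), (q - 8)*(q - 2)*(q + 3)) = q - 2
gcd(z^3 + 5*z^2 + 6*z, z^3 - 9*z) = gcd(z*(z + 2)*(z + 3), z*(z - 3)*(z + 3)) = z^2 + 3*z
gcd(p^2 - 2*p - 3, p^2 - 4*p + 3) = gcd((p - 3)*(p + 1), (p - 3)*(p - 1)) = p - 3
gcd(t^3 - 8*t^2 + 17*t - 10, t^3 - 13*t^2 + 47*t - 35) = t^2 - 6*t + 5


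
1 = 1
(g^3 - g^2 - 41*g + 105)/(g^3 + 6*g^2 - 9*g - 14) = (g^2 - 8*g + 15)/(g^2 - g - 2)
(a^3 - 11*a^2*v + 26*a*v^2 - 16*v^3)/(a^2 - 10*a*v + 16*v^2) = a - v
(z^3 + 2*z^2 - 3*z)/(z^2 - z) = z + 3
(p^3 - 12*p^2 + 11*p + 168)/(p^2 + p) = (p^3 - 12*p^2 + 11*p + 168)/(p*(p + 1))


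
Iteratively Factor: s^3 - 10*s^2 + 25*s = (s - 5)*(s^2 - 5*s) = (s - 5)^2*(s)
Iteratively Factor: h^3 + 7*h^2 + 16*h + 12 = (h + 3)*(h^2 + 4*h + 4) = (h + 2)*(h + 3)*(h + 2)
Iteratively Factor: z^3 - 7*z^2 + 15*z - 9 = (z - 3)*(z^2 - 4*z + 3) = (z - 3)*(z - 1)*(z - 3)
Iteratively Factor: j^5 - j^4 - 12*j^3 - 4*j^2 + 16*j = (j - 1)*(j^4 - 12*j^2 - 16*j) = (j - 1)*(j + 2)*(j^3 - 2*j^2 - 8*j) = (j - 1)*(j + 2)^2*(j^2 - 4*j) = j*(j - 1)*(j + 2)^2*(j - 4)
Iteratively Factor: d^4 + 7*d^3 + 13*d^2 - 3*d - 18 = (d - 1)*(d^3 + 8*d^2 + 21*d + 18) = (d - 1)*(d + 3)*(d^2 + 5*d + 6) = (d - 1)*(d + 3)^2*(d + 2)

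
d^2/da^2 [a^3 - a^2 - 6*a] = 6*a - 2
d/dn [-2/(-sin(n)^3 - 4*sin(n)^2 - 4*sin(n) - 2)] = -2*(3*sin(n)^2 + 8*sin(n) + 4)*cos(n)/(sin(n)^3 + 4*sin(n)^2 + 4*sin(n) + 2)^2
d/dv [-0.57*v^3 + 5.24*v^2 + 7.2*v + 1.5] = -1.71*v^2 + 10.48*v + 7.2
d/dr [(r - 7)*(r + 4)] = 2*r - 3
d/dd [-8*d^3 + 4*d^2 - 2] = 8*d*(1 - 3*d)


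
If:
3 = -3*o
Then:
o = -1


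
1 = 1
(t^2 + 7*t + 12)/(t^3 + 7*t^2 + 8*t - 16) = (t + 3)/(t^2 + 3*t - 4)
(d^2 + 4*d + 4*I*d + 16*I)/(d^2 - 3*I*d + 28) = (d + 4)/(d - 7*I)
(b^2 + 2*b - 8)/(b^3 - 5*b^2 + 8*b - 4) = (b + 4)/(b^2 - 3*b + 2)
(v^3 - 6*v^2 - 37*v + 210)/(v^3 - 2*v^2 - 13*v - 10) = (v^2 - v - 42)/(v^2 + 3*v + 2)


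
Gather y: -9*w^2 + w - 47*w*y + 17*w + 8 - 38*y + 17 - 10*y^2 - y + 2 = -9*w^2 + 18*w - 10*y^2 + y*(-47*w - 39) + 27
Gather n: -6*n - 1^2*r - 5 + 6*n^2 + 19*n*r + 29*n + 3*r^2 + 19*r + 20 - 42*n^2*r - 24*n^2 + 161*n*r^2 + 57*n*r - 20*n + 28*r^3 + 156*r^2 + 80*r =n^2*(-42*r - 18) + n*(161*r^2 + 76*r + 3) + 28*r^3 + 159*r^2 + 98*r + 15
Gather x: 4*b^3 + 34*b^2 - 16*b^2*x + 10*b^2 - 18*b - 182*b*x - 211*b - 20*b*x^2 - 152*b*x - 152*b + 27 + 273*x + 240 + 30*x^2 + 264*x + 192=4*b^3 + 44*b^2 - 381*b + x^2*(30 - 20*b) + x*(-16*b^2 - 334*b + 537) + 459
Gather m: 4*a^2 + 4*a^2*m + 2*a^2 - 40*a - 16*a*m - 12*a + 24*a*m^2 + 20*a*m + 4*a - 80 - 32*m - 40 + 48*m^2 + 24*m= 6*a^2 - 48*a + m^2*(24*a + 48) + m*(4*a^2 + 4*a - 8) - 120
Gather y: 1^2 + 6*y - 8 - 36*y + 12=5 - 30*y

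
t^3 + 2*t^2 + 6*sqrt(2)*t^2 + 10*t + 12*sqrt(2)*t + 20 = (t + 2)*(t + sqrt(2))*(t + 5*sqrt(2))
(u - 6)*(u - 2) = u^2 - 8*u + 12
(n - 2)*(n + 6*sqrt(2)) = n^2 - 2*n + 6*sqrt(2)*n - 12*sqrt(2)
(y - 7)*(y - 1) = y^2 - 8*y + 7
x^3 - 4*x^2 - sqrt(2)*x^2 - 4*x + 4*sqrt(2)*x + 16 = (x - 4)*(x - 2*sqrt(2))*(x + sqrt(2))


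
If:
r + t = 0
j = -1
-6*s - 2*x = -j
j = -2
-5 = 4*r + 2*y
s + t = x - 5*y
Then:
No Solution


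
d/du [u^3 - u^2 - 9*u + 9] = 3*u^2 - 2*u - 9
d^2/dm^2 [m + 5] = 0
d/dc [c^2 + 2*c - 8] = 2*c + 2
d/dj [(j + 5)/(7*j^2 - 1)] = (7*j^2 - 14*j*(j + 5) - 1)/(7*j^2 - 1)^2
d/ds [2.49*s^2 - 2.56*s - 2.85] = 4.98*s - 2.56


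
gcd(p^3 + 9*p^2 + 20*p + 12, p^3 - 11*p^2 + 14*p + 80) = p + 2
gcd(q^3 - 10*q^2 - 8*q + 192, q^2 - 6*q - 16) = q - 8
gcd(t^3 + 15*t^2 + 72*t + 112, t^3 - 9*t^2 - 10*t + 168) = t + 4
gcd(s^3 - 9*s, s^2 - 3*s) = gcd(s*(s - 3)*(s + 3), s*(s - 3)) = s^2 - 3*s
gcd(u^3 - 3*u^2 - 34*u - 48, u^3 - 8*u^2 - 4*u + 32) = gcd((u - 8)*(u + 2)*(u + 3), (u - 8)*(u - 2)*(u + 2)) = u^2 - 6*u - 16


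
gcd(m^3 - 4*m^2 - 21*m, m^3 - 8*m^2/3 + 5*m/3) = m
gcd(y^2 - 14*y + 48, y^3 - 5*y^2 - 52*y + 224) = y - 8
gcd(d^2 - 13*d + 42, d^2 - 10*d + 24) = d - 6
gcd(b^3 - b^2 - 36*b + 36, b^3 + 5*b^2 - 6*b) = b^2 + 5*b - 6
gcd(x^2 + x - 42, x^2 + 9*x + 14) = x + 7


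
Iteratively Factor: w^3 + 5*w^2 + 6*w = (w + 2)*(w^2 + 3*w) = (w + 2)*(w + 3)*(w)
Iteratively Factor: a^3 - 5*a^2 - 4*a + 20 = (a + 2)*(a^2 - 7*a + 10) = (a - 5)*(a + 2)*(a - 2)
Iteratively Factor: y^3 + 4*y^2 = (y)*(y^2 + 4*y) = y*(y + 4)*(y)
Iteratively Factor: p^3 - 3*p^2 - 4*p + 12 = (p + 2)*(p^2 - 5*p + 6) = (p - 3)*(p + 2)*(p - 2)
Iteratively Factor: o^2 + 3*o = (o + 3)*(o)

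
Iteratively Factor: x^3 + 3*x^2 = (x)*(x^2 + 3*x) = x*(x + 3)*(x)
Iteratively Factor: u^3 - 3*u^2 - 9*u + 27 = (u - 3)*(u^2 - 9) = (u - 3)*(u + 3)*(u - 3)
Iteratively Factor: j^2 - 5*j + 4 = (j - 1)*(j - 4)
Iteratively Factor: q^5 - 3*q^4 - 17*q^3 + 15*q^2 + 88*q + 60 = (q - 3)*(q^4 - 17*q^2 - 36*q - 20) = (q - 3)*(q + 1)*(q^3 - q^2 - 16*q - 20) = (q - 3)*(q + 1)*(q + 2)*(q^2 - 3*q - 10) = (q - 3)*(q + 1)*(q + 2)^2*(q - 5)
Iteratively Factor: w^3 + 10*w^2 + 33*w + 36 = (w + 4)*(w^2 + 6*w + 9) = (w + 3)*(w + 4)*(w + 3)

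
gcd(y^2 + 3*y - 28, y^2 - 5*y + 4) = y - 4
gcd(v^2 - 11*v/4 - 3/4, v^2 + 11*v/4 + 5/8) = v + 1/4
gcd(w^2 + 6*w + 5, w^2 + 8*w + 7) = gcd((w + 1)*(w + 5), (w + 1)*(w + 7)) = w + 1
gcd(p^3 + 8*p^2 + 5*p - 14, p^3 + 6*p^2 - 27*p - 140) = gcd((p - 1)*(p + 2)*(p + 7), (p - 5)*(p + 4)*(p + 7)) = p + 7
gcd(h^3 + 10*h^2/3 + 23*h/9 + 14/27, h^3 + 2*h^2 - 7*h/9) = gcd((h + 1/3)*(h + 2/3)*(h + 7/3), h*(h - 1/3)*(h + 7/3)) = h + 7/3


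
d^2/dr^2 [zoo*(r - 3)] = 0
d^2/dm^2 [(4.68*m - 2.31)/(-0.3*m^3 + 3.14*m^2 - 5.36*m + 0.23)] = (-2.5272*m^5 + 28.94616*m^4 - 112.051296*m^3 + 155.065896*m^2 - 212.033628*m + 117.85518)/(0.027*m^9 - 0.8478*m^8 + 10.32084*m^7 - 61.315964*m^6 + 185.698968*m^5 - 279.654996*m^4 + 177.264218*m^3 - 20.321742*m^2 + 0.850632*m - 0.012167)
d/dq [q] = 1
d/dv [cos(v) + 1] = -sin(v)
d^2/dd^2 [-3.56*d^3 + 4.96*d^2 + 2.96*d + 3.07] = 9.92 - 21.36*d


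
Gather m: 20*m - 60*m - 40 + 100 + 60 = 120 - 40*m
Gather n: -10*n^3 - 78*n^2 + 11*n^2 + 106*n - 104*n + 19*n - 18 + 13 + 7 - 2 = -10*n^3 - 67*n^2 + 21*n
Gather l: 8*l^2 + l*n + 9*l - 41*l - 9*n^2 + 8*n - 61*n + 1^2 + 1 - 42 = 8*l^2 + l*(n - 32) - 9*n^2 - 53*n - 40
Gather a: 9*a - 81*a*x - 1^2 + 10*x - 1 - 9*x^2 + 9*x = a*(9 - 81*x) - 9*x^2 + 19*x - 2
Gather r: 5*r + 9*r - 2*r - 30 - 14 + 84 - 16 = 12*r + 24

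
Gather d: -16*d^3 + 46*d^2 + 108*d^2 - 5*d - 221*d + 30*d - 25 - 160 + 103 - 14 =-16*d^3 + 154*d^2 - 196*d - 96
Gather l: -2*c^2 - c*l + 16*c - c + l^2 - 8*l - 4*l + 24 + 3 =-2*c^2 + 15*c + l^2 + l*(-c - 12) + 27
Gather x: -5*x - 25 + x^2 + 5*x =x^2 - 25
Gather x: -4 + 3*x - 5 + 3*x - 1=6*x - 10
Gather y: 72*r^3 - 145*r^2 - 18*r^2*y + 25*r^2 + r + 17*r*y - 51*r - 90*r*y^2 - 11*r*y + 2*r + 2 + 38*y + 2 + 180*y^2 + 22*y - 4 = 72*r^3 - 120*r^2 - 48*r + y^2*(180 - 90*r) + y*(-18*r^2 + 6*r + 60)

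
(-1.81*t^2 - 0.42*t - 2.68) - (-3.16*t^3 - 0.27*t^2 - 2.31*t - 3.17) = 3.16*t^3 - 1.54*t^2 + 1.89*t + 0.49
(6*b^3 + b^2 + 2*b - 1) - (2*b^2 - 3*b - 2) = 6*b^3 - b^2 + 5*b + 1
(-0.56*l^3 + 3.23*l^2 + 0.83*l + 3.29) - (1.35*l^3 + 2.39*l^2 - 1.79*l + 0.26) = -1.91*l^3 + 0.84*l^2 + 2.62*l + 3.03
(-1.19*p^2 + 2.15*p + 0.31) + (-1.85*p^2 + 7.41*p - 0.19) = -3.04*p^2 + 9.56*p + 0.12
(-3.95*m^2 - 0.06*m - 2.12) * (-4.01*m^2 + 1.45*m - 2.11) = 15.8395*m^4 - 5.4869*m^3 + 16.7487*m^2 - 2.9474*m + 4.4732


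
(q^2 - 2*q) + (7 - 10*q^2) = -9*q^2 - 2*q + 7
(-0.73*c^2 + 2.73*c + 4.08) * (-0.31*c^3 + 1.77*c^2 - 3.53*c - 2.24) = 0.2263*c^5 - 2.1384*c^4 + 6.1442*c^3 - 0.780099999999998*c^2 - 20.5176*c - 9.1392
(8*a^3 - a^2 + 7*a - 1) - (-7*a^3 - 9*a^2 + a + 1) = 15*a^3 + 8*a^2 + 6*a - 2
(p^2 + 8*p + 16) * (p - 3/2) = p^3 + 13*p^2/2 + 4*p - 24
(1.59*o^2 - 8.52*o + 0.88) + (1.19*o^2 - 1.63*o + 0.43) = 2.78*o^2 - 10.15*o + 1.31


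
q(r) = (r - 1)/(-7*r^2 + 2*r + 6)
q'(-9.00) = 0.00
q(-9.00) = 0.02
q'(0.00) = 0.22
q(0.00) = -0.17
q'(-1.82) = 0.13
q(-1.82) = 0.14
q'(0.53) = 0.10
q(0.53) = -0.09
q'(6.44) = 0.00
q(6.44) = -0.02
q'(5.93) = 0.00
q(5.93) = -0.02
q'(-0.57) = 2.73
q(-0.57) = -0.61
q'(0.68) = 0.10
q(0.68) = -0.08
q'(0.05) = 0.20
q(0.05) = -0.16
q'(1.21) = 0.39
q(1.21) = -0.11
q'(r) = (r - 1)*(14*r - 2)/(-7*r^2 + 2*r + 6)^2 + 1/(-7*r^2 + 2*r + 6) = (7*r^2 - 14*r + 8)/(49*r^4 - 28*r^3 - 80*r^2 + 24*r + 36)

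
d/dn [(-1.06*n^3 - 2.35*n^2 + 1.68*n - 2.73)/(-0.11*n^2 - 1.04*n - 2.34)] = (0.1166*n^4 + 2.2048*n^3 + 10.07*n^2 + 10.3974*n - 6.7704)/(0.0121*n^4 + 0.2288*n^3 + 1.5964*n^2 + 4.8672*n + 5.4756)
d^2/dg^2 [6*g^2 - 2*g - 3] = 12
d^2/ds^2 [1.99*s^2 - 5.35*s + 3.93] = 3.98000000000000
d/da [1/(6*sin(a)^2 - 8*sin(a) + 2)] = (2 - 3*sin(a))*cos(a)/(3*sin(a)^2 - 4*sin(a) + 1)^2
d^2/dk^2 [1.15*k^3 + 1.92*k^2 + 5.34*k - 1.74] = 6.9*k + 3.84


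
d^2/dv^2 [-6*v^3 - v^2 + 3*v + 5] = -36*v - 2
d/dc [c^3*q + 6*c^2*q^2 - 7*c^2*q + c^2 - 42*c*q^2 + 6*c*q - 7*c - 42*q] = 3*c^2*q + 12*c*q^2 - 14*c*q + 2*c - 42*q^2 + 6*q - 7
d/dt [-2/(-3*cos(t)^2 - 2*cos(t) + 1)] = 4*(3*cos(t) + 1)*sin(t)/(3*cos(t)^2 + 2*cos(t) - 1)^2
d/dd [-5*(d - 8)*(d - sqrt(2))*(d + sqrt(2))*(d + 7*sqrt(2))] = -20*d^3 - 105*sqrt(2)*d^2 + 120*d^2 + 20*d + 560*sqrt(2)*d - 80 + 70*sqrt(2)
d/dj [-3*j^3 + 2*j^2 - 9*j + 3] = -9*j^2 + 4*j - 9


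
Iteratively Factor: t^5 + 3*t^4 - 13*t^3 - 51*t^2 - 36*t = (t + 3)*(t^4 - 13*t^2 - 12*t) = (t + 1)*(t + 3)*(t^3 - t^2 - 12*t) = (t - 4)*(t + 1)*(t + 3)*(t^2 + 3*t) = (t - 4)*(t + 1)*(t + 3)^2*(t)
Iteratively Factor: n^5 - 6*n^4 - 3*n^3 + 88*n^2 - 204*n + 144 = (n + 4)*(n^4 - 10*n^3 + 37*n^2 - 60*n + 36) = (n - 2)*(n + 4)*(n^3 - 8*n^2 + 21*n - 18) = (n - 2)^2*(n + 4)*(n^2 - 6*n + 9) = (n - 3)*(n - 2)^2*(n + 4)*(n - 3)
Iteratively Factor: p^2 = (p)*(p)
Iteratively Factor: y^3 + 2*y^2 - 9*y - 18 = (y - 3)*(y^2 + 5*y + 6) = (y - 3)*(y + 2)*(y + 3)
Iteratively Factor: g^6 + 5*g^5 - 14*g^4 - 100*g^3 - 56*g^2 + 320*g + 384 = (g - 2)*(g^5 + 7*g^4 - 100*g^2 - 256*g - 192) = (g - 2)*(g + 2)*(g^4 + 5*g^3 - 10*g^2 - 80*g - 96) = (g - 2)*(g + 2)*(g + 4)*(g^3 + g^2 - 14*g - 24) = (g - 4)*(g - 2)*(g + 2)*(g + 4)*(g^2 + 5*g + 6) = (g - 4)*(g - 2)*(g + 2)*(g + 3)*(g + 4)*(g + 2)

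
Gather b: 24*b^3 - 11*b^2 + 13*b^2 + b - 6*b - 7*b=24*b^3 + 2*b^2 - 12*b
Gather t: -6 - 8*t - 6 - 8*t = -16*t - 12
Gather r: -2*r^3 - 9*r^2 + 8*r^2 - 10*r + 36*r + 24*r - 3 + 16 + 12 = -2*r^3 - r^2 + 50*r + 25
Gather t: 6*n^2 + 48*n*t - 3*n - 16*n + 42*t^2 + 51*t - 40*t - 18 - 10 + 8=6*n^2 - 19*n + 42*t^2 + t*(48*n + 11) - 20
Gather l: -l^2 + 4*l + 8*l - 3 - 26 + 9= -l^2 + 12*l - 20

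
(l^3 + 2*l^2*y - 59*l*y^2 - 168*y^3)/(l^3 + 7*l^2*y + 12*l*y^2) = (l^2 - l*y - 56*y^2)/(l*(l + 4*y))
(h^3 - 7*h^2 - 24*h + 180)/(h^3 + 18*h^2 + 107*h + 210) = (h^2 - 12*h + 36)/(h^2 + 13*h + 42)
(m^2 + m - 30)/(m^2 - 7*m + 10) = (m + 6)/(m - 2)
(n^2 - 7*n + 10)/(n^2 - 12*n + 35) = (n - 2)/(n - 7)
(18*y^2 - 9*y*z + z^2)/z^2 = 18*y^2/z^2 - 9*y/z + 1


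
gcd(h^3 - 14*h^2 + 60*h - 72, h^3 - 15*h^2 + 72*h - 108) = h^2 - 12*h + 36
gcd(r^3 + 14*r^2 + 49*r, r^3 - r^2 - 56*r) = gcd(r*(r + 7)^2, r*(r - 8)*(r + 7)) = r^2 + 7*r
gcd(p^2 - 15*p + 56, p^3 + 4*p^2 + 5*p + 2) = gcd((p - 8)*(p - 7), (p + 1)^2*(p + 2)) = 1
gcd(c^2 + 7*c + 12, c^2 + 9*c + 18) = c + 3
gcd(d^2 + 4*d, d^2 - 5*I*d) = d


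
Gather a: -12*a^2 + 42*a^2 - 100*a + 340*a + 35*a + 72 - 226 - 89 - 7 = 30*a^2 + 275*a - 250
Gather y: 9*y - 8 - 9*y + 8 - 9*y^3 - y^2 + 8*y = -9*y^3 - y^2 + 8*y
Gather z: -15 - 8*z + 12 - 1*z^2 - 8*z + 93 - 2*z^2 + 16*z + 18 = 108 - 3*z^2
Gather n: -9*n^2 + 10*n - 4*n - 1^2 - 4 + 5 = -9*n^2 + 6*n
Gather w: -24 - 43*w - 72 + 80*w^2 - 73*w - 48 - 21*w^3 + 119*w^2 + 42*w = -21*w^3 + 199*w^2 - 74*w - 144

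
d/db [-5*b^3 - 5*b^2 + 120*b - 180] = -15*b^2 - 10*b + 120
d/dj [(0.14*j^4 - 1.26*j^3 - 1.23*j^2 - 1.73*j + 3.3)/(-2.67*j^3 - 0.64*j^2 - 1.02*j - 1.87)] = (-0.3738*j^6 - 0.179199999999998*j^5 - 2.9061*j^4 - 7.715*j^3 + 33.649*j^2 + 8.8242*j + 6.6011)/(7.1289*j^6 + 3.4176*j^5 + 5.8564*j^4 + 11.2914*j^3 + 3.434*j^2 + 3.8148*j + 3.4969)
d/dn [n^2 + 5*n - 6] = 2*n + 5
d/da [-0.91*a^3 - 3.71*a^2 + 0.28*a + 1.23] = -2.73*a^2 - 7.42*a + 0.28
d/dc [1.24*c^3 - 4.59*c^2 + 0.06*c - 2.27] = 3.72*c^2 - 9.18*c + 0.06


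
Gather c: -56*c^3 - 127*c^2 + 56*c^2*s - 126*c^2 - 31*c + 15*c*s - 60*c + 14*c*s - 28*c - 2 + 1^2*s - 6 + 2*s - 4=-56*c^3 + c^2*(56*s - 253) + c*(29*s - 119) + 3*s - 12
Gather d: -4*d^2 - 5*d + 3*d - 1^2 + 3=-4*d^2 - 2*d + 2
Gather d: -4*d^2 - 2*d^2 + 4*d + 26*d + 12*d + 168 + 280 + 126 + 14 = -6*d^2 + 42*d + 588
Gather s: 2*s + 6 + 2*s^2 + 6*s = 2*s^2 + 8*s + 6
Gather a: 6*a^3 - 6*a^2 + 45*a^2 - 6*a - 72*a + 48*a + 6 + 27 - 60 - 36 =6*a^3 + 39*a^2 - 30*a - 63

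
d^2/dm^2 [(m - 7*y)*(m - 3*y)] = 2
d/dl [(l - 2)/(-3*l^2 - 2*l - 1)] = (3*l^2 - 12*l - 5)/(9*l^4 + 12*l^3 + 10*l^2 + 4*l + 1)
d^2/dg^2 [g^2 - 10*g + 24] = 2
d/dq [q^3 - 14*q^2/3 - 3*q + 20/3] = 3*q^2 - 28*q/3 - 3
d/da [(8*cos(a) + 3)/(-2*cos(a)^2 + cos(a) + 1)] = (16*sin(a)^2 - 12*cos(a) - 21)*sin(a)/(cos(a) - cos(2*a))^2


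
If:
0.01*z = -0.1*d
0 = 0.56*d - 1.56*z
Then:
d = 0.00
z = 0.00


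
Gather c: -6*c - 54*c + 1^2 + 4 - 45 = -60*c - 40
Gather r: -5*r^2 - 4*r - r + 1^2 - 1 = -5*r^2 - 5*r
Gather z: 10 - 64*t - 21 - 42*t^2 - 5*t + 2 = -42*t^2 - 69*t - 9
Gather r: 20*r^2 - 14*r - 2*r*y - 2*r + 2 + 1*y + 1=20*r^2 + r*(-2*y - 16) + y + 3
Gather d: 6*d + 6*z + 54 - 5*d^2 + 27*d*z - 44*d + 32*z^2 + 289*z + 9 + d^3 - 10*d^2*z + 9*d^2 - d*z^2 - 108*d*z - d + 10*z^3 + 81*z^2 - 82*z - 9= d^3 + d^2*(4 - 10*z) + d*(-z^2 - 81*z - 39) + 10*z^3 + 113*z^2 + 213*z + 54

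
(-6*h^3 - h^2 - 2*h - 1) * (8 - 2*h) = 12*h^4 - 46*h^3 - 4*h^2 - 14*h - 8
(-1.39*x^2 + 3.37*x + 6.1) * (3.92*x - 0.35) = -5.4488*x^3 + 13.6969*x^2 + 22.7325*x - 2.135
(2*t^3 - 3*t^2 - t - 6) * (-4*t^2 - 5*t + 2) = -8*t^5 + 2*t^4 + 23*t^3 + 23*t^2 + 28*t - 12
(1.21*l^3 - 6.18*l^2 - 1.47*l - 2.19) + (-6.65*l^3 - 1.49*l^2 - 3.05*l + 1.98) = -5.44*l^3 - 7.67*l^2 - 4.52*l - 0.21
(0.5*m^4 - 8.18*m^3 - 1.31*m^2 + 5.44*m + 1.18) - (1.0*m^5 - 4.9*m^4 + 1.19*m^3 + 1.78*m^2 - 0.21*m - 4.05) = -1.0*m^5 + 5.4*m^4 - 9.37*m^3 - 3.09*m^2 + 5.65*m + 5.23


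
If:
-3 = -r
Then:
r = 3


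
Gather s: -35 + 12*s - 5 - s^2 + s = -s^2 + 13*s - 40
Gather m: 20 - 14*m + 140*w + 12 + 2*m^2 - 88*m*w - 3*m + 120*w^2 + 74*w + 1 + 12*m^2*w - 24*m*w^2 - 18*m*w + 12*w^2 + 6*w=m^2*(12*w + 2) + m*(-24*w^2 - 106*w - 17) + 132*w^2 + 220*w + 33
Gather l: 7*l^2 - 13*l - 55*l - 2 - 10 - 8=7*l^2 - 68*l - 20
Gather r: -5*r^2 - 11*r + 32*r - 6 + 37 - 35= -5*r^2 + 21*r - 4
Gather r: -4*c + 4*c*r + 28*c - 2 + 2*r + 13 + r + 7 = 24*c + r*(4*c + 3) + 18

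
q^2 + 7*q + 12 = (q + 3)*(q + 4)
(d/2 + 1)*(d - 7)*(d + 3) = d^3/2 - d^2 - 29*d/2 - 21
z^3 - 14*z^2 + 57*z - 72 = (z - 8)*(z - 3)^2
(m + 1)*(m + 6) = m^2 + 7*m + 6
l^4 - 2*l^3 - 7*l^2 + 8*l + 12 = (l - 3)*(l - 2)*(l + 1)*(l + 2)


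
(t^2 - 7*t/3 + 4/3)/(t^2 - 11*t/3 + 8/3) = (3*t - 4)/(3*t - 8)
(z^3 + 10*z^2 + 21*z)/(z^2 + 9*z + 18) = z*(z + 7)/(z + 6)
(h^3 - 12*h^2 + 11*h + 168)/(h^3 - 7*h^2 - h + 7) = (h^2 - 5*h - 24)/(h^2 - 1)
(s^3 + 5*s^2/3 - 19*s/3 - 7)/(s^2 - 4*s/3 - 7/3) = s + 3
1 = 1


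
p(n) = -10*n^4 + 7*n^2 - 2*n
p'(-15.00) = 134788.00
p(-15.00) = -504645.00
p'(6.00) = -8558.00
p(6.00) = -12720.00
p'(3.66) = -1911.88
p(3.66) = -1707.97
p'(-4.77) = 4272.47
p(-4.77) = -5008.13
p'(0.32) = 1.17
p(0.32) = -0.03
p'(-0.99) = 22.95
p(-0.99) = -0.77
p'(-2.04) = 309.03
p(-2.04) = -139.98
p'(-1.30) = 67.68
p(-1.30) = -14.13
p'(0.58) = -1.68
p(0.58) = 0.06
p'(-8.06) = 20829.42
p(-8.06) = -41731.83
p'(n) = -40*n^3 + 14*n - 2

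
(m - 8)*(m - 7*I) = m^2 - 8*m - 7*I*m + 56*I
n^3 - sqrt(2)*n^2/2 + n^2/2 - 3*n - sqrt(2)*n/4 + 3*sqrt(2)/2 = (n - 3/2)*(n + 2)*(n - sqrt(2)/2)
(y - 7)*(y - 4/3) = y^2 - 25*y/3 + 28/3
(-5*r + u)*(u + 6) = -5*r*u - 30*r + u^2 + 6*u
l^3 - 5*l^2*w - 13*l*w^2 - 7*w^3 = (l - 7*w)*(l + w)^2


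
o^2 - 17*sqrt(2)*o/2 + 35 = (o - 5*sqrt(2))*(o - 7*sqrt(2)/2)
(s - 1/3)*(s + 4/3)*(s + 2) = s^3 + 3*s^2 + 14*s/9 - 8/9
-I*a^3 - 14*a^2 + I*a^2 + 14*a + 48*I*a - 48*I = (a - 8*I)*(a - 6*I)*(-I*a + I)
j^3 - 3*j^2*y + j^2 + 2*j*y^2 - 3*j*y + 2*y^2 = (j + 1)*(j - 2*y)*(j - y)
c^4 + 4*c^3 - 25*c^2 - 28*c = c*(c - 4)*(c + 1)*(c + 7)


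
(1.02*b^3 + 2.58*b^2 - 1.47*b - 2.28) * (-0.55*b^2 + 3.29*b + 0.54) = -0.561*b^5 + 1.9368*b^4 + 9.8475*b^3 - 2.1891*b^2 - 8.295*b - 1.2312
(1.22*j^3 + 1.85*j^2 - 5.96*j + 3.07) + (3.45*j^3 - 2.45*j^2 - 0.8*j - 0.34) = 4.67*j^3 - 0.6*j^2 - 6.76*j + 2.73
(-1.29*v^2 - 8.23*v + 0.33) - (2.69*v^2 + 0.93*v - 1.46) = -3.98*v^2 - 9.16*v + 1.79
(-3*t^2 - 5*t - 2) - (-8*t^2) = 5*t^2 - 5*t - 2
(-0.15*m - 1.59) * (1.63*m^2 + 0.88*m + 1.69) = -0.2445*m^3 - 2.7237*m^2 - 1.6527*m - 2.6871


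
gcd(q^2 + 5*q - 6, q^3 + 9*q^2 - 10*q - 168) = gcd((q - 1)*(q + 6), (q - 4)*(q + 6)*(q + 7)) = q + 6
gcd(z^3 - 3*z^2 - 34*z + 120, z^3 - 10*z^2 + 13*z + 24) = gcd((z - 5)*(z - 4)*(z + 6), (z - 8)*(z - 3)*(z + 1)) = 1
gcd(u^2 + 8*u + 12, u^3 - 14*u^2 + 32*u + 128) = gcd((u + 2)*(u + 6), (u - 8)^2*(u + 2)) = u + 2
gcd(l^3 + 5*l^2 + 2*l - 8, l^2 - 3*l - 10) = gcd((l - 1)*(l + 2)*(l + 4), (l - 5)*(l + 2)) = l + 2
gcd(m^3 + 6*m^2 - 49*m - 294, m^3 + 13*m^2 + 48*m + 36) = m + 6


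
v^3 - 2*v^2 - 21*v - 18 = (v - 6)*(v + 1)*(v + 3)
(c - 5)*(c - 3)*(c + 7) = c^3 - c^2 - 41*c + 105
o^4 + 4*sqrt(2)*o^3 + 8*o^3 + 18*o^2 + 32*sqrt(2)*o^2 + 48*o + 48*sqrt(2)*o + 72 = (o + 2)*(o + 6)*(o + sqrt(2))*(o + 3*sqrt(2))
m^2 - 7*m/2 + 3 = (m - 2)*(m - 3/2)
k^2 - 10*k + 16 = (k - 8)*(k - 2)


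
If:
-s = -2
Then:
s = 2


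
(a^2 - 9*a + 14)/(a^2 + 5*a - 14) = (a - 7)/(a + 7)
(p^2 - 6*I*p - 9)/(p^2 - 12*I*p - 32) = (-p^2 + 6*I*p + 9)/(-p^2 + 12*I*p + 32)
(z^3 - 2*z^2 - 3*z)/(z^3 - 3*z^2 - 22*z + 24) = z*(z^2 - 2*z - 3)/(z^3 - 3*z^2 - 22*z + 24)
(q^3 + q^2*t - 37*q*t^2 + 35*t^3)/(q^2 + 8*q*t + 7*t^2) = (q^2 - 6*q*t + 5*t^2)/(q + t)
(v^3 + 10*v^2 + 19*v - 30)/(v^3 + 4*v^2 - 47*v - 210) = (v - 1)/(v - 7)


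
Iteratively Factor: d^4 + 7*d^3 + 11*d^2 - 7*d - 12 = (d + 3)*(d^3 + 4*d^2 - d - 4) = (d + 3)*(d + 4)*(d^2 - 1) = (d - 1)*(d + 3)*(d + 4)*(d + 1)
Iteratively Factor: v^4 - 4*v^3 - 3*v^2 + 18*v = (v + 2)*(v^3 - 6*v^2 + 9*v) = v*(v + 2)*(v^2 - 6*v + 9) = v*(v - 3)*(v + 2)*(v - 3)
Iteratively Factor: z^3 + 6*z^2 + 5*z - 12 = (z + 3)*(z^2 + 3*z - 4) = (z + 3)*(z + 4)*(z - 1)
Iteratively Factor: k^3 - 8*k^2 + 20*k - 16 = (k - 2)*(k^2 - 6*k + 8) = (k - 2)^2*(k - 4)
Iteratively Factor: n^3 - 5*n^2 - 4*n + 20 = (n + 2)*(n^2 - 7*n + 10) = (n - 2)*(n + 2)*(n - 5)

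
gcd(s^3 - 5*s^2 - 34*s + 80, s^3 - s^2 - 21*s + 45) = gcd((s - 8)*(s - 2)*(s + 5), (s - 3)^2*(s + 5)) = s + 5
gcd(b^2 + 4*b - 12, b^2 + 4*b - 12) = b^2 + 4*b - 12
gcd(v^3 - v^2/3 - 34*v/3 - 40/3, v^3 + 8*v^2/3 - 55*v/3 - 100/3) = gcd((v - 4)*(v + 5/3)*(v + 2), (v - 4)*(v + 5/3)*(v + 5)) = v^2 - 7*v/3 - 20/3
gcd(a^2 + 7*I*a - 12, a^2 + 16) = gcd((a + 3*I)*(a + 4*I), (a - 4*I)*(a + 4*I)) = a + 4*I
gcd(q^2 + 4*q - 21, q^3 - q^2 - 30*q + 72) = q - 3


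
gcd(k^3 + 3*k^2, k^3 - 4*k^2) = k^2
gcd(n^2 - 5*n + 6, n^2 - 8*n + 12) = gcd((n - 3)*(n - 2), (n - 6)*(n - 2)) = n - 2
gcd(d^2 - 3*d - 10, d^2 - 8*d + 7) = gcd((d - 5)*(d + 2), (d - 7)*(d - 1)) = 1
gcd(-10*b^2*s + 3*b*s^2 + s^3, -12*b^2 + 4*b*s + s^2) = -2*b + s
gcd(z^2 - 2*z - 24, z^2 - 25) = 1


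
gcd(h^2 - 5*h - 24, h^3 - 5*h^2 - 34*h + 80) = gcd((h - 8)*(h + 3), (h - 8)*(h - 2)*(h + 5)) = h - 8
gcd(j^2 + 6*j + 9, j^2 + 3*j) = j + 3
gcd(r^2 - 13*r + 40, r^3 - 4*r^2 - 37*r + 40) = r - 8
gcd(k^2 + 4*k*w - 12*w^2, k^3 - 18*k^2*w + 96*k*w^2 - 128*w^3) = -k + 2*w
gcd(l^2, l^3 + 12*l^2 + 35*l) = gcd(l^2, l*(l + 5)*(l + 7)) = l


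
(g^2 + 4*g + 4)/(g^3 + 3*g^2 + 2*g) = (g + 2)/(g*(g + 1))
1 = 1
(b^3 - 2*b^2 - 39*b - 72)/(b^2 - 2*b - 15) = (b^2 - 5*b - 24)/(b - 5)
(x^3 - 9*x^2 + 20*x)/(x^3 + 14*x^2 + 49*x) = (x^2 - 9*x + 20)/(x^2 + 14*x + 49)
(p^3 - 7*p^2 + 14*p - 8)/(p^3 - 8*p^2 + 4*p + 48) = (p^2 - 3*p + 2)/(p^2 - 4*p - 12)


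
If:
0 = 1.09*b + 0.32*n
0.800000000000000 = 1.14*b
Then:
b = 0.70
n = -2.39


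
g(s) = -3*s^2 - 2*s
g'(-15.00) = 88.00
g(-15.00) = -645.00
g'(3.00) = -20.00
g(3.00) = -33.00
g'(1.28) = -9.68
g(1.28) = -7.48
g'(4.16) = -26.96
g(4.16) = -60.24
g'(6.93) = -43.58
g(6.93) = -157.93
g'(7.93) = -49.58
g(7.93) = -204.51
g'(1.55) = -11.30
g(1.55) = -10.31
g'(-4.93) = 27.58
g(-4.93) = -63.05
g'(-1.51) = 7.06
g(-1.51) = -3.82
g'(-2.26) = 11.56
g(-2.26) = -10.80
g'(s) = -6*s - 2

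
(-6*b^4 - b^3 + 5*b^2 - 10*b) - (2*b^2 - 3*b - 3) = -6*b^4 - b^3 + 3*b^2 - 7*b + 3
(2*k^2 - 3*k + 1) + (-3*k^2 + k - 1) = -k^2 - 2*k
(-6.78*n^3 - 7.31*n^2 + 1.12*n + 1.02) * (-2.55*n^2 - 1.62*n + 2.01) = 17.289*n^5 + 29.6241*n^4 - 4.6416*n^3 - 19.1085*n^2 + 0.5988*n + 2.0502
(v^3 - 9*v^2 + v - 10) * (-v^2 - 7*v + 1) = -v^5 + 2*v^4 + 63*v^3 - 6*v^2 + 71*v - 10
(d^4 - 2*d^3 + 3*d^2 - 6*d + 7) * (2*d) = 2*d^5 - 4*d^4 + 6*d^3 - 12*d^2 + 14*d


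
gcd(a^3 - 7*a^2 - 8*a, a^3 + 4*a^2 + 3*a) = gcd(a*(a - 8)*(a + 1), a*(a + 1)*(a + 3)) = a^2 + a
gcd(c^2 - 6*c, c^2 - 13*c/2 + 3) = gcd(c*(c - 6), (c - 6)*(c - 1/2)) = c - 6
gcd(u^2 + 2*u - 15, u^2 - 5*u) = 1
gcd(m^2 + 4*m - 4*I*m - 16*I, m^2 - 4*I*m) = m - 4*I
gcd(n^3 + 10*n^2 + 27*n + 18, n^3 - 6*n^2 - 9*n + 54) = n + 3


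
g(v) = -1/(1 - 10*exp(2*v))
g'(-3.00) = -0.05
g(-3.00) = -1.03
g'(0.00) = -0.25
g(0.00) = 0.11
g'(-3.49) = -0.02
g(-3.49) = -1.01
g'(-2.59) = -0.13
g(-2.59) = -1.06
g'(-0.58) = -1.38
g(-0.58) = 0.47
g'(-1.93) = -0.68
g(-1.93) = -1.27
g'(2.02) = -0.00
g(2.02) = 0.00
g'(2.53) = -0.00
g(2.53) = 0.00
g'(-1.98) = -0.58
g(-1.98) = -1.24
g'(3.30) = -0.00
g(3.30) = 0.00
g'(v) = -20*exp(2*v)/(1 - 10*exp(2*v))^2 = -20*exp(2*v)/(10*exp(2*v) - 1)^2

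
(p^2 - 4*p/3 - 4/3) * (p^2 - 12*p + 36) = p^4 - 40*p^3/3 + 152*p^2/3 - 32*p - 48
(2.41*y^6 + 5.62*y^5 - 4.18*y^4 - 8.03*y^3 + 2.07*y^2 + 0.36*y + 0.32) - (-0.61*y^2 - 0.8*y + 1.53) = 2.41*y^6 + 5.62*y^5 - 4.18*y^4 - 8.03*y^3 + 2.68*y^2 + 1.16*y - 1.21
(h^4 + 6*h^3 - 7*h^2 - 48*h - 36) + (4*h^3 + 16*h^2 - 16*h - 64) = h^4 + 10*h^3 + 9*h^2 - 64*h - 100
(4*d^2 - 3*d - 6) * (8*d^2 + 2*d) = 32*d^4 - 16*d^3 - 54*d^2 - 12*d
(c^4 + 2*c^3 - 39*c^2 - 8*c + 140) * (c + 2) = c^5 + 4*c^4 - 35*c^3 - 86*c^2 + 124*c + 280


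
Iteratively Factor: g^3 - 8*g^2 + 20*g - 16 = (g - 2)*(g^2 - 6*g + 8) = (g - 2)^2*(g - 4)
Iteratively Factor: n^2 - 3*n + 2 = (n - 2)*(n - 1)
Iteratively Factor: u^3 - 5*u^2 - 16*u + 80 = (u + 4)*(u^2 - 9*u + 20) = (u - 5)*(u + 4)*(u - 4)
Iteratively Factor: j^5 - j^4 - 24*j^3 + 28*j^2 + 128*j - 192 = (j - 4)*(j^4 + 3*j^3 - 12*j^2 - 20*j + 48) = (j - 4)*(j - 2)*(j^3 + 5*j^2 - 2*j - 24) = (j - 4)*(j - 2)*(j + 3)*(j^2 + 2*j - 8) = (j - 4)*(j - 2)^2*(j + 3)*(j + 4)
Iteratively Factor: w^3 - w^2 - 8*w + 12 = (w - 2)*(w^2 + w - 6) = (w - 2)^2*(w + 3)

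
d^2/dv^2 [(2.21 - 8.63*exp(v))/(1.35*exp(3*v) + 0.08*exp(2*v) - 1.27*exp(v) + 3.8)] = (-62.9127000000001*exp(6*v) + 33.453405*exp(5*v) - 56.614292*exp(4*v) + 567.136378*exp(3*v) - 86.968188*exp(2*v) - 40.771231*exp(v) - 113.95174)*exp(v)/(2.460375*exp(9*v) + 0.4374*exp(8*v) - 6.917805*exp(7*v) + 19.954052*exp(6*v) + 8.970261*exp(5*v) - 38.630544*exp(4*v) + 54.117137*exp(3*v) + 21.85266*exp(2*v) - 55.0164*exp(v) + 54.872)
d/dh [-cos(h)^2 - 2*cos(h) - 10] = 2*(cos(h) + 1)*sin(h)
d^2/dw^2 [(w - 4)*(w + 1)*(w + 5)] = 6*w + 4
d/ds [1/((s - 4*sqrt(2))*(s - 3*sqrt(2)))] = (-2*s + 7*sqrt(2))/(s^4 - 14*sqrt(2)*s^3 + 146*s^2 - 336*sqrt(2)*s + 576)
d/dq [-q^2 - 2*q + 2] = -2*q - 2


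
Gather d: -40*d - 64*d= -104*d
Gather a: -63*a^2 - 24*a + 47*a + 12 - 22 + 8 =-63*a^2 + 23*a - 2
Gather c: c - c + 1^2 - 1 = 0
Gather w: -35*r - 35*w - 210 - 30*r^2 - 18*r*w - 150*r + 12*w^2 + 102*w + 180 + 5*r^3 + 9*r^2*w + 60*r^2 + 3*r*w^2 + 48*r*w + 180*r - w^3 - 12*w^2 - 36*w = 5*r^3 + 30*r^2 + 3*r*w^2 - 5*r - w^3 + w*(9*r^2 + 30*r + 31) - 30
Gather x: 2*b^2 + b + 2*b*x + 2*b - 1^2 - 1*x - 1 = 2*b^2 + 3*b + x*(2*b - 1) - 2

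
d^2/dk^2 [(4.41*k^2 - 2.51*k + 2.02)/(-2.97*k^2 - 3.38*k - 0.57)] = (132.82137*k^3 - 62.115174*k^2 - 147.162906*k - 51.85241)/(26.198073*k^6 + 89.443926*k^5 + 116.875143*k^4 + 72.946484*k^3 + 22.430583*k^2 + 3.294486*k + 0.185193)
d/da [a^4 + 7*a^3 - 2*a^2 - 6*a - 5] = 4*a^3 + 21*a^2 - 4*a - 6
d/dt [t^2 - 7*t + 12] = 2*t - 7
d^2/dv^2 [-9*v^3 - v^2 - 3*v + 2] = -54*v - 2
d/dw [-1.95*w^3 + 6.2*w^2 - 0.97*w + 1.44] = -5.85*w^2 + 12.4*w - 0.97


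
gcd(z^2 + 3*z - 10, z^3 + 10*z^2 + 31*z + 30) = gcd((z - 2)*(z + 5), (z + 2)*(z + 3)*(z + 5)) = z + 5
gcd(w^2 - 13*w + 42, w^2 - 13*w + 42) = w^2 - 13*w + 42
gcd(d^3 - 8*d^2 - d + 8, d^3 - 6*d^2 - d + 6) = d^2 - 1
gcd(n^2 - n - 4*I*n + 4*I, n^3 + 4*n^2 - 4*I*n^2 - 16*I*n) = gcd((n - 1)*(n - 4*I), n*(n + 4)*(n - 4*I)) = n - 4*I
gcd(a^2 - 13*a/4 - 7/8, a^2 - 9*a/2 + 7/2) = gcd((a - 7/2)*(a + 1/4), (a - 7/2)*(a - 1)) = a - 7/2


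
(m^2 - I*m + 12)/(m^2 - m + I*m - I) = (m^2 - I*m + 12)/(m^2 - m + I*m - I)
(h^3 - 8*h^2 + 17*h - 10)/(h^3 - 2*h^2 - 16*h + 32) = (h^2 - 6*h + 5)/(h^2 - 16)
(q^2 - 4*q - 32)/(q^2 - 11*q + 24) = (q + 4)/(q - 3)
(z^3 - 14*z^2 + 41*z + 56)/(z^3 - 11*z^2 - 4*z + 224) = (z + 1)/(z + 4)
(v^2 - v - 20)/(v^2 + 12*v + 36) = (v^2 - v - 20)/(v^2 + 12*v + 36)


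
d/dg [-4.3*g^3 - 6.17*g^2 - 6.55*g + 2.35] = -12.9*g^2 - 12.34*g - 6.55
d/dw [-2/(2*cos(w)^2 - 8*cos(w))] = 2*(2 - cos(w))*sin(w)/((cos(w) - 4)^2*cos(w)^2)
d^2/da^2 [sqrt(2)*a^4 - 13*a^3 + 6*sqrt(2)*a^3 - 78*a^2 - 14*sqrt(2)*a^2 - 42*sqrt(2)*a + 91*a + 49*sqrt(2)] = 12*sqrt(2)*a^2 - 78*a + 36*sqrt(2)*a - 156 - 28*sqrt(2)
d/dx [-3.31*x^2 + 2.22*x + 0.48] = 2.22 - 6.62*x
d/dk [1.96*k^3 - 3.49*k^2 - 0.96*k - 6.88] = 5.88*k^2 - 6.98*k - 0.96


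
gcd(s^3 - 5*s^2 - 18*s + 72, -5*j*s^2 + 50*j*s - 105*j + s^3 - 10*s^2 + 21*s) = s - 3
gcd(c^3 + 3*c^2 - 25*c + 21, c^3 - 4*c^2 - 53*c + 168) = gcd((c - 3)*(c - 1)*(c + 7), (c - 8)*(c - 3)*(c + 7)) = c^2 + 4*c - 21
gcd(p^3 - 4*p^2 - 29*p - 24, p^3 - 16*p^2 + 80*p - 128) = p - 8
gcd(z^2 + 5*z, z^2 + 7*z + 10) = z + 5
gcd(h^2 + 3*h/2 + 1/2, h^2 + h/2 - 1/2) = h + 1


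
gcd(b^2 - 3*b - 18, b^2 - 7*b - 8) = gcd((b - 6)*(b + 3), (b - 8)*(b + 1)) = 1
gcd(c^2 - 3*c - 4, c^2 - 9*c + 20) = c - 4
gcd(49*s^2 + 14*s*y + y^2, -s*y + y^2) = 1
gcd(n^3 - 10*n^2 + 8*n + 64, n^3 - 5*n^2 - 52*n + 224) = n^2 - 12*n + 32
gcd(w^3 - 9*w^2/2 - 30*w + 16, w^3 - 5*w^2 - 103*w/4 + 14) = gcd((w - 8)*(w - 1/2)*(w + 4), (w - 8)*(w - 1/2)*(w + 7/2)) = w^2 - 17*w/2 + 4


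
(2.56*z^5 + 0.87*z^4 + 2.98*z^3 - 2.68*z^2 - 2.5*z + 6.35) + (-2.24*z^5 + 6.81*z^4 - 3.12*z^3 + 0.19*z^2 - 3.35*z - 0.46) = 0.32*z^5 + 7.68*z^4 - 0.14*z^3 - 2.49*z^2 - 5.85*z + 5.89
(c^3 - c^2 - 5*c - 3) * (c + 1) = c^4 - 6*c^2 - 8*c - 3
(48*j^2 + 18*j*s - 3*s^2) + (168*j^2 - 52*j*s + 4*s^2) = 216*j^2 - 34*j*s + s^2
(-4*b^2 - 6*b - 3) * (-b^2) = 4*b^4 + 6*b^3 + 3*b^2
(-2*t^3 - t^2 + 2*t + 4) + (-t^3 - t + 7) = -3*t^3 - t^2 + t + 11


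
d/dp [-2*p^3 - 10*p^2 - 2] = 2*p*(-3*p - 10)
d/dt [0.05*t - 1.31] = 0.0500000000000000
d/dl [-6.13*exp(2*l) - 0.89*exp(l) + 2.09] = (-12.26*exp(l) - 0.89)*exp(l)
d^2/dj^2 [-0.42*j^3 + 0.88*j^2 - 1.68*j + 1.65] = 1.76 - 2.52*j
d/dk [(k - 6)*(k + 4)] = 2*k - 2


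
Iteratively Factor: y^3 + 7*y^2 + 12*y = (y + 3)*(y^2 + 4*y) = y*(y + 3)*(y + 4)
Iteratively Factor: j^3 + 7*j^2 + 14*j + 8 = (j + 2)*(j^2 + 5*j + 4) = (j + 1)*(j + 2)*(j + 4)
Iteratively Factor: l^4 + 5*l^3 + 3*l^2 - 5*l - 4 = (l + 4)*(l^3 + l^2 - l - 1) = (l + 1)*(l + 4)*(l^2 - 1) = (l + 1)^2*(l + 4)*(l - 1)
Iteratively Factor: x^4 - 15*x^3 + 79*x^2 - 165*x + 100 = (x - 1)*(x^3 - 14*x^2 + 65*x - 100) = (x - 4)*(x - 1)*(x^2 - 10*x + 25) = (x - 5)*(x - 4)*(x - 1)*(x - 5)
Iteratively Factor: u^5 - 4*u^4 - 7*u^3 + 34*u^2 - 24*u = (u - 1)*(u^4 - 3*u^3 - 10*u^2 + 24*u) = u*(u - 1)*(u^3 - 3*u^2 - 10*u + 24) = u*(u - 2)*(u - 1)*(u^2 - u - 12) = u*(u - 2)*(u - 1)*(u + 3)*(u - 4)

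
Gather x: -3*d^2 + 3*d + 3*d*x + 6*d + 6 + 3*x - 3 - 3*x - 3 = -3*d^2 + 3*d*x + 9*d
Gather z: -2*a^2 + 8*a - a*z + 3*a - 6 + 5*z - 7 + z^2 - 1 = -2*a^2 + 11*a + z^2 + z*(5 - a) - 14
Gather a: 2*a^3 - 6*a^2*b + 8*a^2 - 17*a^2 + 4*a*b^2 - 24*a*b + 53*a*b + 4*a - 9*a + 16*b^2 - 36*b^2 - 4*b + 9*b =2*a^3 + a^2*(-6*b - 9) + a*(4*b^2 + 29*b - 5) - 20*b^2 + 5*b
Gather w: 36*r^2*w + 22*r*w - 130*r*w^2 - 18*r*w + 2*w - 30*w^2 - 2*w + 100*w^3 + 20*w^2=100*w^3 + w^2*(-130*r - 10) + w*(36*r^2 + 4*r)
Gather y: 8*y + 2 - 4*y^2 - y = -4*y^2 + 7*y + 2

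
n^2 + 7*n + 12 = (n + 3)*(n + 4)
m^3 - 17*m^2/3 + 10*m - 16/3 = (m - 8/3)*(m - 2)*(m - 1)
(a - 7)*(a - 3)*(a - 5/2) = a^3 - 25*a^2/2 + 46*a - 105/2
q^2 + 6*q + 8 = (q + 2)*(q + 4)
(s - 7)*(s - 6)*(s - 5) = s^3 - 18*s^2 + 107*s - 210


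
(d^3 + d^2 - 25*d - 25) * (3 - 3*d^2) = -3*d^5 - 3*d^4 + 78*d^3 + 78*d^2 - 75*d - 75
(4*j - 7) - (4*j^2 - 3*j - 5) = -4*j^2 + 7*j - 2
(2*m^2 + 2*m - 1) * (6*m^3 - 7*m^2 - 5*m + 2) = 12*m^5 - 2*m^4 - 30*m^3 + m^2 + 9*m - 2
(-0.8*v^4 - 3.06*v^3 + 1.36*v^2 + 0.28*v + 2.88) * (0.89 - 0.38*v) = 0.304*v^5 + 0.4508*v^4 - 3.2402*v^3 + 1.104*v^2 - 0.8452*v + 2.5632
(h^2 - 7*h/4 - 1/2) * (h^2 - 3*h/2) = h^4 - 13*h^3/4 + 17*h^2/8 + 3*h/4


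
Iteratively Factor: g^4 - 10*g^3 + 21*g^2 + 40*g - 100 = (g - 5)*(g^3 - 5*g^2 - 4*g + 20) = (g - 5)*(g + 2)*(g^2 - 7*g + 10) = (g - 5)^2*(g + 2)*(g - 2)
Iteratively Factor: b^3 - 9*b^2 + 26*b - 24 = (b - 2)*(b^2 - 7*b + 12) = (b - 4)*(b - 2)*(b - 3)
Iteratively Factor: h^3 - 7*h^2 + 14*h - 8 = (h - 2)*(h^2 - 5*h + 4) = (h - 4)*(h - 2)*(h - 1)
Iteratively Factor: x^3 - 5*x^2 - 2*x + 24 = (x - 3)*(x^2 - 2*x - 8) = (x - 3)*(x + 2)*(x - 4)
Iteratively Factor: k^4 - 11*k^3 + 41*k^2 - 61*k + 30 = (k - 5)*(k^3 - 6*k^2 + 11*k - 6) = (k - 5)*(k - 2)*(k^2 - 4*k + 3) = (k - 5)*(k - 2)*(k - 1)*(k - 3)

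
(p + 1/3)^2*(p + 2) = p^3 + 8*p^2/3 + 13*p/9 + 2/9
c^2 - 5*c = c*(c - 5)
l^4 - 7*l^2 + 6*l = l*(l - 2)*(l - 1)*(l + 3)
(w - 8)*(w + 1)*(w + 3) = w^3 - 4*w^2 - 29*w - 24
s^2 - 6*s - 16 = (s - 8)*(s + 2)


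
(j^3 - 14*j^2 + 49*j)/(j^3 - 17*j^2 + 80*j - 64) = j*(j^2 - 14*j + 49)/(j^3 - 17*j^2 + 80*j - 64)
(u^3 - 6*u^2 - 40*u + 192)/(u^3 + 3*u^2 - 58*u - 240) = (u - 4)/(u + 5)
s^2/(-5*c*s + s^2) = s/(-5*c + s)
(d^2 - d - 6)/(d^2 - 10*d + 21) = (d + 2)/(d - 7)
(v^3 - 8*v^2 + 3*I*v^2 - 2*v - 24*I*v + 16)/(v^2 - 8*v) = v + 3*I - 2/v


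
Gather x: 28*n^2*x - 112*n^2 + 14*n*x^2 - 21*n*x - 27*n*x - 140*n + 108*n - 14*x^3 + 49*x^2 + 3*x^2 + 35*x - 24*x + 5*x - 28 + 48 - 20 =-112*n^2 - 32*n - 14*x^3 + x^2*(14*n + 52) + x*(28*n^2 - 48*n + 16)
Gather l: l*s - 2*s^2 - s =l*s - 2*s^2 - s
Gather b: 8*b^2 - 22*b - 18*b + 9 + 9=8*b^2 - 40*b + 18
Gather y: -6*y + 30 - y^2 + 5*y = -y^2 - y + 30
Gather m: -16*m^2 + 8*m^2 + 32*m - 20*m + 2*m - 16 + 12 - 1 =-8*m^2 + 14*m - 5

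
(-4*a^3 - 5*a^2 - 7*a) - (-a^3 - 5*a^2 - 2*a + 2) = -3*a^3 - 5*a - 2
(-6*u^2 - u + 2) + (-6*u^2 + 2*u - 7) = -12*u^2 + u - 5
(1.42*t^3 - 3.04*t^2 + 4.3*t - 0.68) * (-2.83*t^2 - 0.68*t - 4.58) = -4.0186*t^5 + 7.6376*t^4 - 16.6054*t^3 + 12.9236*t^2 - 19.2316*t + 3.1144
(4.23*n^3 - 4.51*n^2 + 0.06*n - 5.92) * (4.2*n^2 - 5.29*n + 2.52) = 17.766*n^5 - 41.3187*n^4 + 34.7695*n^3 - 36.5466*n^2 + 31.468*n - 14.9184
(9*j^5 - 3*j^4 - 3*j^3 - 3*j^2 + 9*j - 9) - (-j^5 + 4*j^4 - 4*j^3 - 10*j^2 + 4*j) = 10*j^5 - 7*j^4 + j^3 + 7*j^2 + 5*j - 9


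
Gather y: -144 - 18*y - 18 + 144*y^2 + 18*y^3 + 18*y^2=18*y^3 + 162*y^2 - 18*y - 162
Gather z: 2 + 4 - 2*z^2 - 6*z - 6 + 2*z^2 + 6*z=0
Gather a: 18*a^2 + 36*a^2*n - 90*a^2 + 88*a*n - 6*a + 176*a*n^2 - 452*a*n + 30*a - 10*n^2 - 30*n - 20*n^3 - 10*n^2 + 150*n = a^2*(36*n - 72) + a*(176*n^2 - 364*n + 24) - 20*n^3 - 20*n^2 + 120*n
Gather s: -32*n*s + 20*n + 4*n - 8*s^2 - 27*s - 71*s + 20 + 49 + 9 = 24*n - 8*s^2 + s*(-32*n - 98) + 78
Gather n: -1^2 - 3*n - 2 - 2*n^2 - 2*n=-2*n^2 - 5*n - 3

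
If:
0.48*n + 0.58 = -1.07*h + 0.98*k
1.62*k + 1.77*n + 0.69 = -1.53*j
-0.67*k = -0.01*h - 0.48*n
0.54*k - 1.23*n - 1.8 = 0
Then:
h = -1.00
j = 3.67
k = -1.55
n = -2.14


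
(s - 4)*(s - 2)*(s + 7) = s^3 + s^2 - 34*s + 56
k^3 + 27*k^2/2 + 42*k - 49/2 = (k - 1/2)*(k + 7)^2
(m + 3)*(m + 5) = m^2 + 8*m + 15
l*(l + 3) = l^2 + 3*l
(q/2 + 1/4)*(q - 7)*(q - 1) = q^3/2 - 15*q^2/4 + 3*q/2 + 7/4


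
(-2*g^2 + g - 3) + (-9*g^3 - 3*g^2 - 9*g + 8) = -9*g^3 - 5*g^2 - 8*g + 5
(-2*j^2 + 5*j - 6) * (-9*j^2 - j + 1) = 18*j^4 - 43*j^3 + 47*j^2 + 11*j - 6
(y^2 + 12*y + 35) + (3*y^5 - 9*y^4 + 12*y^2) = 3*y^5 - 9*y^4 + 13*y^2 + 12*y + 35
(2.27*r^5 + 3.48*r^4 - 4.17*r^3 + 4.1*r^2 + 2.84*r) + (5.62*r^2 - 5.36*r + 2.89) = 2.27*r^5 + 3.48*r^4 - 4.17*r^3 + 9.72*r^2 - 2.52*r + 2.89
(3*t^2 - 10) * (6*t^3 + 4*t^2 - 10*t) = 18*t^5 + 12*t^4 - 90*t^3 - 40*t^2 + 100*t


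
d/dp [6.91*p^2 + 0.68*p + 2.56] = 13.82*p + 0.68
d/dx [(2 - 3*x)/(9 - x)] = -25/(x - 9)^2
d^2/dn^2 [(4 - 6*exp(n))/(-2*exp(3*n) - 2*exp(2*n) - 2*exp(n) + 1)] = (96*exp(6*n) - 72*exp(5*n) - 248*exp(4*n) + 36*exp(3*n) - 48*exp(2*n) - 36*exp(n) - 2)*exp(n)/(8*exp(9*n) + 24*exp(8*n) + 48*exp(7*n) + 44*exp(6*n) + 24*exp(5*n) - 12*exp(4*n) - 10*exp(3*n) - 6*exp(2*n) + 6*exp(n) - 1)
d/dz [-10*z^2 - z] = -20*z - 1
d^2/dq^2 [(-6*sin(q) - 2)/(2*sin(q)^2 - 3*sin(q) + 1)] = 4*(6*(1 - cos(q)^2)^2 - 23*sin(q)*cos(q)^2 + 16*cos(q)^2)/((sin(q) - 1)^2*(2*sin(q) - 1)^3)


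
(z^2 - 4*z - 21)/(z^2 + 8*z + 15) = (z - 7)/(z + 5)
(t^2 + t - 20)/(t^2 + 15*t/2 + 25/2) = 2*(t - 4)/(2*t + 5)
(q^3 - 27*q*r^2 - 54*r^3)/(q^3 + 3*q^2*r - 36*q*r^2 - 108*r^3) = (q + 3*r)/(q + 6*r)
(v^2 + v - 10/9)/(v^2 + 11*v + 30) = (v^2 + v - 10/9)/(v^2 + 11*v + 30)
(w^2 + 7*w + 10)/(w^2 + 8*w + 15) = (w + 2)/(w + 3)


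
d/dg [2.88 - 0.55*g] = -0.550000000000000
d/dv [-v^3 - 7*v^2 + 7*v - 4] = -3*v^2 - 14*v + 7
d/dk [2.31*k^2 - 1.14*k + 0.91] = 4.62*k - 1.14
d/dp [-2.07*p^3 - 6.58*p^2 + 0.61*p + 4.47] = -6.21*p^2 - 13.16*p + 0.61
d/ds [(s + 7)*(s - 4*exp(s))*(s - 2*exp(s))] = -6*s^2*exp(s) + 3*s^2 + 16*s*exp(2*s) - 54*s*exp(s) + 14*s + 120*exp(2*s) - 42*exp(s)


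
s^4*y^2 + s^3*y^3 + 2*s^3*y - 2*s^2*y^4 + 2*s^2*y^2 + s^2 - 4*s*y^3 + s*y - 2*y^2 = (s - y)*(s + 2*y)*(s*y + 1)^2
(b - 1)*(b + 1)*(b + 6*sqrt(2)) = b^3 + 6*sqrt(2)*b^2 - b - 6*sqrt(2)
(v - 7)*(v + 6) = v^2 - v - 42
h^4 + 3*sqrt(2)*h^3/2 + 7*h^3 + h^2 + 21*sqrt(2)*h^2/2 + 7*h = h*(h + 7)*(h + sqrt(2)/2)*(h + sqrt(2))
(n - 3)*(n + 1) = n^2 - 2*n - 3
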